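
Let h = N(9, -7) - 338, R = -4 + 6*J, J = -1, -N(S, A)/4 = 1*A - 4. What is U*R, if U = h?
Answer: 2940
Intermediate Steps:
N(S, A) = 16 - 4*A (N(S, A) = -4*(1*A - 4) = -4*(A - 4) = -4*(-4 + A) = 16 - 4*A)
R = -10 (R = -4 + 6*(-1) = -4 - 6 = -10)
h = -294 (h = (16 - 4*(-7)) - 338 = (16 + 28) - 338 = 44 - 338 = -294)
U = -294
U*R = -294*(-10) = 2940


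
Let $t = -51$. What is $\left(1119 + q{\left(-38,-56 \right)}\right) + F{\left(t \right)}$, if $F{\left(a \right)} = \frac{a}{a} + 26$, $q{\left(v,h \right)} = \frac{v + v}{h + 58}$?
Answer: $1108$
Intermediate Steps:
$q{\left(v,h \right)} = \frac{2 v}{58 + h}$
$F{\left(a \right)} = 27$ ($F{\left(a \right)} = 1 + 26 = 27$)
$\left(1119 + q{\left(-38,-56 \right)}\right) + F{\left(t \right)} = \left(1119 + 2 \left(-38\right) \frac{1}{58 - 56}\right) + 27 = \left(1119 + 2 \left(-38\right) \frac{1}{2}\right) + 27 = \left(1119 - 38\right) + 27 = 1081 + 27 = 1108$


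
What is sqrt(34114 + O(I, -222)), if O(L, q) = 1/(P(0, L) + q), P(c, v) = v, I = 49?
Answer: sqrt(1020997733)/173 ≈ 184.70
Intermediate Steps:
O(L, q) = 1/(L + q)
sqrt(34114 + O(I, -222)) = sqrt(34114 + 1/(49 - 222)) = sqrt(34114 + 1/(-173)) = sqrt(34114 - 1/173) = sqrt(5901721/173) = sqrt(1020997733)/173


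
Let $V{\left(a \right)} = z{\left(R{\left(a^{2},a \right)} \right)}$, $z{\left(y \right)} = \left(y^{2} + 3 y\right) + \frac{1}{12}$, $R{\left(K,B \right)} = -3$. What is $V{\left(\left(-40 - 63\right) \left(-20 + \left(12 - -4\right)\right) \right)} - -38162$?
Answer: $\frac{457945}{12} \approx 38162.0$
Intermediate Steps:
$z{\left(y \right)} = \frac{1}{12} + y^{2} + 3 y$ ($z{\left(y \right)} = \left(y^{2} + 3 y\right) + \frac{1}{12} = \frac{1}{12} + y^{2} + 3 y$)
$V{\left(a \right)} = \frac{1}{12}$ ($V{\left(a \right)} = \frac{1}{12} + \left(-3\right)^{2} + 3 \left(-3\right) = \frac{1}{12} + 9 - 9 = \frac{1}{12}$)
$V{\left(\left(-40 - 63\right) \left(-20 + \left(12 - -4\right)\right) \right)} - -38162 = \frac{1}{12} - -38162 = \frac{1}{12} + 38162 = \frac{457945}{12}$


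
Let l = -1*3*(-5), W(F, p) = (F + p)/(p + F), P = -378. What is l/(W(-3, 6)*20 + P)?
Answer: -15/358 ≈ -0.041899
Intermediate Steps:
W(F, p) = 1 (W(F, p) = (F + p)/(F + p) = 1)
l = 15 (l = -3*(-5) = 15)
l/(W(-3, 6)*20 + P) = 15/(1*20 - 378) = 15/(20 - 378) = 15/(-358) = -1/358*15 = -15/358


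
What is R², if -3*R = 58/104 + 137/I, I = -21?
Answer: 42445225/10732176 ≈ 3.9549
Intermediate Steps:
R = 6515/3276 (R = -(58/104 + 137/(-21))/3 = -(58*(1/104) + 137*(-1/21))/3 = -(29/52 - 137/21)/3 = -⅓*(-6515/1092) = 6515/3276 ≈ 1.9887)
R² = (6515/3276)² = 42445225/10732176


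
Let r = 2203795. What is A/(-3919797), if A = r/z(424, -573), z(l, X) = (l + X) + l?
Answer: -40069/19598985 ≈ -0.0020444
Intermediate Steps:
z(l, X) = X + 2*l (z(l, X) = (X + l) + l = X + 2*l)
A = 40069/5 (A = 2203795/(-573 + 2*424) = 2203795/(-573 + 848) = 2203795/275 = 2203795*(1/275) = 40069/5 ≈ 8013.8)
A/(-3919797) = (40069/5)/(-3919797) = (40069/5)*(-1/3919797) = -40069/19598985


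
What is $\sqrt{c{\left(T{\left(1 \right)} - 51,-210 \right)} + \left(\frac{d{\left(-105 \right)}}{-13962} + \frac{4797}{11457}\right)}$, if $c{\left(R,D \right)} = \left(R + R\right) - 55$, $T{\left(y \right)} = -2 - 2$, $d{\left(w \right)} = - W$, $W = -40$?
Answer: $\frac{2 i \sqrt{3249527007427779}}{8886813} \approx 12.829 i$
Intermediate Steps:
$d{\left(w \right)} = 40$ ($d{\left(w \right)} = \left(-1\right) \left(-40\right) = 40$)
$T{\left(y \right)} = -4$
$c{\left(R,D \right)} = -55 + 2 R$ ($c{\left(R,D \right)} = 2 R - 55 = -55 + 2 R$)
$\sqrt{c{\left(T{\left(1 \right)} - 51,-210 \right)} + \left(\frac{d{\left(-105 \right)}}{-13962} + \frac{4797}{11457}\right)} = \sqrt{\left(-55 + 2 \left(-4 - 51\right)\right) + \left(\frac{40}{-13962} + \frac{4797}{11457}\right)} = \sqrt{\left(-55 + 2 \left(-55\right)\right) + \left(40 \left(- \frac{1}{13962}\right) + 4797 \cdot \frac{1}{11457}\right)} = \sqrt{\left(-55 - 110\right) + \left(- \frac{20}{6981} + \frac{533}{1273}\right)} = \sqrt{-165 + \frac{3695413}{8886813}} = \sqrt{- \frac{1462628732}{8886813}} = \frac{2 i \sqrt{3249527007427779}}{8886813}$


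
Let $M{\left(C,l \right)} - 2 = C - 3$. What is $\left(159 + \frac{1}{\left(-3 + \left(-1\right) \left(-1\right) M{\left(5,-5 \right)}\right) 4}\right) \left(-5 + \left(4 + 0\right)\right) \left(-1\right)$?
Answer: $\frac{637}{4} \approx 159.25$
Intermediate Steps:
$M{\left(C,l \right)} = -1 + C$ ($M{\left(C,l \right)} = 2 + \left(C - 3\right) = 2 + \left(-3 + C\right) = -1 + C$)
$\left(159 + \frac{1}{\left(-3 + \left(-1\right) \left(-1\right) M{\left(5,-5 \right)}\right) 4}\right) \left(-5 + \left(4 + 0\right)\right) \left(-1\right) = \left(159 + \frac{1}{\left(-3 + \left(-1\right) \left(-1\right) \left(-1 + 5\right)\right) 4}\right) \left(-5 + \left(4 + 0\right)\right) \left(-1\right) = \left(159 + \frac{1}{\left(-3 + 1 \cdot 4\right) 4}\right) \left(-5 + 4\right) \left(-1\right) = \left(159 + \frac{1}{\left(-3 + 4\right) 4}\right) \left(\left(-1\right) \left(-1\right)\right) = \left(159 + \frac{1}{1 \cdot 4}\right) 1 = \left(159 + \frac{1}{4}\right) 1 = \frac{637}{4} \cdot 1 = \frac{637}{4}$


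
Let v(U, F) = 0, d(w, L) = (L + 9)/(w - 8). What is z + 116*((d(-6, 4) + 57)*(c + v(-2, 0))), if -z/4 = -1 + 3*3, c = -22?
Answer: -1001884/7 ≈ -1.4313e+5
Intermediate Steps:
z = -32 (z = -4*(-1 + 3*3) = -4*(-1 + 9) = -4*8 = -32)
d(w, L) = (9 + L)/(-8 + w)
z + 116*((d(-6, 4) + 57)*(c + v(-2, 0))) = -32 + 116*(((9 + 4)/(-8 - 6) + 57)*(-22 + 0)) = -32 + 116*((13/(-14) + 57)*(-22)) = -32 + 116*((-1/14*13 + 57)*(-22)) = -32 + 116*((-13/14 + 57)*(-22)) = -32 + 116*((785/14)*(-22)) = -32 + 116*(-8635/7) = -32 - 1001660/7 = -1001884/7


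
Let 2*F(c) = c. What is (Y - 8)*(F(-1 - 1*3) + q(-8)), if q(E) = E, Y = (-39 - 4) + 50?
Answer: 10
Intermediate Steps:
Y = 7 (Y = -43 + 50 = 7)
F(c) = c/2
(Y - 8)*(F(-1 - 1*3) + q(-8)) = (7 - 8)*((-1 - 1*3)/2 - 8) = -((-1 - 3)/2 - 8) = -((½)*(-4) - 8) = -(-2 - 8) = -1*(-10) = 10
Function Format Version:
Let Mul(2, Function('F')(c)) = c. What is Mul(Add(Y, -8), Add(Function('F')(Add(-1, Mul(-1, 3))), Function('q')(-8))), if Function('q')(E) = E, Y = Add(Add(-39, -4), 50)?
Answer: 10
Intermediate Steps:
Y = 7 (Y = Add(-43, 50) = 7)
Function('F')(c) = Mul(Rational(1, 2), c)
Mul(Add(Y, -8), Add(Function('F')(Add(-1, Mul(-1, 3))), Function('q')(-8))) = Mul(Add(7, -8), Add(Mul(Rational(1, 2), Add(-1, Mul(-1, 3))), -8)) = Mul(-1, Add(Mul(Rational(1, 2), Add(-1, -3)), -8)) = Mul(-1, Add(Mul(Rational(1, 2), -4), -8)) = Mul(-1, Add(-2, -8)) = Mul(-1, -10) = 10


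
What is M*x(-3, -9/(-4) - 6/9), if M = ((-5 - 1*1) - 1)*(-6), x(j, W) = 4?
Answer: 168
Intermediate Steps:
M = 42 (M = ((-5 - 1) - 1)*(-6) = (-6 - 1)*(-6) = -7*(-6) = 42)
M*x(-3, -9/(-4) - 6/9) = 42*4 = 168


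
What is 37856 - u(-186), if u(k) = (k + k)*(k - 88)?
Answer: -64072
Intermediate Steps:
u(k) = 2*k*(-88 + k) (u(k) = (2*k)*(-88 + k) = 2*k*(-88 + k))
37856 - u(-186) = 37856 - 2*(-186)*(-88 - 186) = 37856 - 2*(-186)*(-274) = 37856 - 1*101928 = 37856 - 101928 = -64072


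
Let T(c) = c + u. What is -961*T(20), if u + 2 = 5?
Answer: -22103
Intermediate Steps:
u = 3 (u = -2 + 5 = 3)
T(c) = 3 + c (T(c) = c + 3 = 3 + c)
-961*T(20) = -961*(3 + 20) = -961*23 = -22103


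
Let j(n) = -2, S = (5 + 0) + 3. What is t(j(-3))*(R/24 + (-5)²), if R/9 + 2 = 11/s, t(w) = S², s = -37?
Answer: 57160/37 ≈ 1544.9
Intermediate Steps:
S = 8 (S = 5 + 3 = 8)
t(w) = 64 (t(w) = 8² = 64)
R = -765/37 (R = -18 + 9*(11/(-37)) = -18 + 9*(11*(-1/37)) = -18 + 9*(-11/37) = -18 - 99/37 = -765/37 ≈ -20.676)
t(j(-3))*(R/24 + (-5)²) = 64*(-765/37/24 + (-5)²) = 64*(-765/37*1/24 + 25) = 64*(-255/296 + 25) = 64*(7145/296) = 57160/37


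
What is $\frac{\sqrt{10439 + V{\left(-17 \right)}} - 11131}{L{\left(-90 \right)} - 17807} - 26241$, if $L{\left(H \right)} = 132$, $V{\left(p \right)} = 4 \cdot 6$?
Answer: $- \frac{463798544}{17675} - \frac{\sqrt{10463}}{17675} \approx -26240.0$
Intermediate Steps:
$V{\left(p \right)} = 24$
$\frac{\sqrt{10439 + V{\left(-17 \right)}} - 11131}{L{\left(-90 \right)} - 17807} - 26241 = \frac{\sqrt{10439 + 24} - 11131}{132 - 17807} - 26241 = \frac{\sqrt{10463} - 11131}{-17675} - 26241 = \left(-11131 + \sqrt{10463}\right) \left(- \frac{1}{17675}\right) - 26241 = \left(\frac{11131}{17675} - \frac{\sqrt{10463}}{17675}\right) - 26241 = - \frac{463798544}{17675} - \frac{\sqrt{10463}}{17675}$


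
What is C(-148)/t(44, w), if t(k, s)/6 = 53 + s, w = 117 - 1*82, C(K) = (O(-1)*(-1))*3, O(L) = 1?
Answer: -1/176 ≈ -0.0056818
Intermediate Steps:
C(K) = -3 (C(K) = (1*(-1))*3 = -1*3 = -3)
w = 35 (w = 117 - 82 = 35)
t(k, s) = 318 + 6*s (t(k, s) = 6*(53 + s) = 318 + 6*s)
C(-148)/t(44, w) = -3/(318 + 6*35) = -3/(318 + 210) = -3/528 = -3*1/528 = -1/176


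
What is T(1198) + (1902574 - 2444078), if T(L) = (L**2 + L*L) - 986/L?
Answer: 1395013003/599 ≈ 2.3289e+6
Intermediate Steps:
T(L) = -986/L + 2*L**2 (T(L) = (L**2 + L**2) - 986/L = 2*L**2 - 986/L = -986/L + 2*L**2)
T(1198) + (1902574 - 2444078) = 2*(-493 + 1198**3)/1198 + (1902574 - 2444078) = 2*(1/1198)*(-493 + 1719374392) - 541504 = 2*(1/1198)*1719373899 - 541504 = 1719373899/599 - 541504 = 1395013003/599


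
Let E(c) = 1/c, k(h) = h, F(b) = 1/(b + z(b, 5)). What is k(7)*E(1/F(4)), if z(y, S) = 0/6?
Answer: 7/4 ≈ 1.7500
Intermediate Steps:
z(y, S) = 0 (z(y, S) = 0*(⅙) = 0)
F(b) = 1/b (F(b) = 1/(b + 0) = 1/b)
k(7)*E(1/F(4)) = 7/(1/(1/4)) = 7/(1/(¼)) = 7/4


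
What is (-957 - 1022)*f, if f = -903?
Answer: 1787037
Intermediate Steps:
(-957 - 1022)*f = (-957 - 1022)*(-903) = -1979*(-903) = 1787037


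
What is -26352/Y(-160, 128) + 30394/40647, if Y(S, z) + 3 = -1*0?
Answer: 357073642/40647 ≈ 8784.8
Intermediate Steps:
Y(S, z) = -3 (Y(S, z) = -3 - 1*0 = -3 + 0 = -3)
-26352/Y(-160, 128) + 30394/40647 = -26352/(-3) + 30394/40647 = -26352*(-1/3) + 30394*(1/40647) = 8784 + 30394/40647 = 357073642/40647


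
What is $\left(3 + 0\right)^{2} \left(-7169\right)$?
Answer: $-64521$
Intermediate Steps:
$\left(3 + 0\right)^{2} \left(-7169\right) = 3^{2} \left(-7169\right) = 9 \left(-7169\right) = -64521$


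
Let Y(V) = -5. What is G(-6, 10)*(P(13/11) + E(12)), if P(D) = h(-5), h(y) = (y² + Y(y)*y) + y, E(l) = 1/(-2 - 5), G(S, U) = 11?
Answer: 3454/7 ≈ 493.43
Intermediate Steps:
E(l) = -⅐ (E(l) = 1/(-7) = -⅐)
h(y) = y² - 4*y (h(y) = (y² - 5*y) + y = y² - 4*y)
P(D) = 45 (P(D) = -5*(-4 - 5) = -5*(-9) = 45)
G(-6, 10)*(P(13/11) + E(12)) = 11*(45 - ⅐) = 11*(314/7) = 3454/7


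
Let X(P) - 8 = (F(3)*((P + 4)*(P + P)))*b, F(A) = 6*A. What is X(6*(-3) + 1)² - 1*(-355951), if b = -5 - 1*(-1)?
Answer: 1012613807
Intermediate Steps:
b = -4 (b = -5 + 1 = -4)
X(P) = 8 - 144*P*(4 + P) (X(P) = 8 + ((6*3)*((P + 4)*(P + P)))*(-4) = 8 + (18*((4 + P)*(2*P)))*(-4) = 8 + (18*(2*P*(4 + P)))*(-4) = 8 + (36*P*(4 + P))*(-4) = 8 - 144*P*(4 + P))
X(6*(-3) + 1)² - 1*(-355951) = (8 - 576*(6*(-3) + 1) - 144*(6*(-3) + 1)²)² - 1*(-355951) = (8 - 576*(-18 + 1) - 144*(-18 + 1)²)² + 355951 = (8 - 576*(-17) - 144*(-17)²)² + 355951 = (8 + 9792 - 144*289)² + 355951 = (8 + 9792 - 41616)² + 355951 = (-31816)² + 355951 = 1012257856 + 355951 = 1012613807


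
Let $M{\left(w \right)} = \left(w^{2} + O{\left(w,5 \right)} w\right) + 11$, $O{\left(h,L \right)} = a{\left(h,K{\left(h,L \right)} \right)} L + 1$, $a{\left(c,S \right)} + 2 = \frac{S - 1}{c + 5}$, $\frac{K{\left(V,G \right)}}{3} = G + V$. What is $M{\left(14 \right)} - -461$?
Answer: $\frac{14218}{19} \approx 748.32$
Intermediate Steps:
$K{\left(V,G \right)} = 3 G + 3 V$ ($K{\left(V,G \right)} = 3 \left(G + V\right) = 3 G + 3 V$)
$a{\left(c,S \right)} = -2 + \frac{-1 + S}{5 + c}$ ($a{\left(c,S \right)} = -2 + \frac{S - 1}{c + 5} = -2 + \frac{-1 + S}{5 + c}$)
$O{\left(h,L \right)} = 1 + \frac{L \left(-11 + h + 3 L\right)}{5 + h}$ ($O{\left(h,L \right)} = \frac{-11 + \left(3 L + 3 h\right) - 2 h}{5 + h} L + 1 = \frac{-11 + h + 3 L}{5 + h} L + 1 = \frac{L \left(-11 + h + 3 L\right)}{5 + h} + 1 = 1 + \frac{L \left(-11 + h + 3 L\right)}{5 + h}$)
$M{\left(w \right)} = 11 + w^{2} + \frac{w \left(25 + 6 w\right)}{5 + w}$ ($M{\left(w \right)} = \left(w^{2} + \frac{5 + w + 5 \left(-11 + w + 3 \cdot 5\right)}{5 + w} w\right) + 11 = \left(w^{2} + \frac{5 + w + 5 \left(-11 + w + 15\right)}{5 + w} w\right) + 11 = \left(w^{2} + \frac{5 + w + 5 \left(4 + w\right)}{5 + w} w\right) + 11 = \left(w^{2} + \frac{5 + w + \left(20 + 5 w\right)}{5 + w} w\right) + 11 = \left(w^{2} + \frac{25 + 6 w}{5 + w} w\right) + 11 = \left(w^{2} + \frac{w \left(25 + 6 w\right)}{5 + w}\right) + 11 = 11 + w^{2} + \frac{w \left(25 + 6 w\right)}{5 + w}$)
$M{\left(14 \right)} - -461 = \frac{55 + 14^{3} + 11 \cdot 14^{2} + 36 \cdot 14}{5 + 14} - -461 = \frac{55 + 2744 + 11 \cdot 196 + 504}{19} + 461 = \frac{55 + 2744 + 2156 + 504}{19} + 461 = \frac{1}{19} \cdot 5459 + 461 = \frac{5459}{19} + 461 = \frac{14218}{19}$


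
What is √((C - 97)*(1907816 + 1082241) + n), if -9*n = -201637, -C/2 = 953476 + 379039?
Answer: I*√71719934578514/3 ≈ 2.8229e+6*I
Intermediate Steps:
C = -2665030 (C = -2*(953476 + 379039) = -2*1332515 = -2665030)
n = 201637/9 (n = -⅑*(-201637) = 201637/9 ≈ 22404.)
√((C - 97)*(1907816 + 1082241) + n) = √((-2665030 - 97)*(1907816 + 1082241) + 201637/9) = √(-2665127*2990057 + 201637/9) = √(-7968881642239 + 201637/9) = √(-71719934578514/9) = I*√71719934578514/3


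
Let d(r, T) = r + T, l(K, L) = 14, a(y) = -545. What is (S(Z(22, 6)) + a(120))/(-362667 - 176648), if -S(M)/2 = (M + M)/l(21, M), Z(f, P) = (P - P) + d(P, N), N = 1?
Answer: 547/539315 ≈ 0.0010142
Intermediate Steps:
d(r, T) = T + r
Z(f, P) = 1 + P (Z(f, P) = (P - P) + (1 + P) = 0 + (1 + P) = 1 + P)
S(M) = -2*M/7 (S(M) = -2*(M + M)/14 = -2*2*M/14 = -2*M/7)
(S(Z(22, 6)) + a(120))/(-362667 - 176648) = (-2*(1 + 6)/7 - 545)/(-362667 - 176648) = (-2/7*7 - 545)/(-539315) = (-2 - 545)*(-1/539315) = -547*(-1/539315) = 547/539315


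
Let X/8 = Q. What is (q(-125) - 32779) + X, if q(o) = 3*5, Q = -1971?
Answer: -48532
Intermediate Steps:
X = -15768 (X = 8*(-1971) = -15768)
q(o) = 15
(q(-125) - 32779) + X = (15 - 32779) - 15768 = -32764 - 15768 = -48532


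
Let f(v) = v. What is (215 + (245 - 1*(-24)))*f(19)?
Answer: 9196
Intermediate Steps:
(215 + (245 - 1*(-24)))*f(19) = (215 + (245 - 1*(-24)))*19 = (215 + (245 + 24))*19 = (215 + 269)*19 = 484*19 = 9196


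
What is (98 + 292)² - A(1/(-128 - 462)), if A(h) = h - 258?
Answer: 89891221/590 ≈ 1.5236e+5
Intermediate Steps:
A(h) = -258 + h
(98 + 292)² - A(1/(-128 - 462)) = (98 + 292)² - (-258 + 1/(-128 - 462)) = 390² - (-258 + 1/(-590)) = 152100 - (-258 - 1/590) = 152100 - 1*(-152221/590) = 152100 + 152221/590 = 89891221/590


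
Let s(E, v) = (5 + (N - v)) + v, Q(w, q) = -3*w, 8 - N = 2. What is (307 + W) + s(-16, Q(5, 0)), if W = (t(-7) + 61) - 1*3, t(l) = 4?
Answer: 380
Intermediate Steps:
N = 6 (N = 8 - 1*2 = 8 - 2 = 6)
s(E, v) = 11 (s(E, v) = (5 + (6 - v)) + v = (11 - v) + v = 11)
W = 62 (W = (4 + 61) - 1*3 = 65 - 3 = 62)
(307 + W) + s(-16, Q(5, 0)) = (307 + 62) + 11 = 369 + 11 = 380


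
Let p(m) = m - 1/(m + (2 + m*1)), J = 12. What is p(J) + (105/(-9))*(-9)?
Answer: 3041/26 ≈ 116.96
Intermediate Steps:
p(m) = m - 1/(2 + 2*m) (p(m) = m - 1/(m + (2 + m)) = m - 1/(2 + 2*m))
p(J) + (105/(-9))*(-9) = (-1/2 + 12 + 12**2)/(1 + 12) + (105/(-9))*(-9) = (-1/2 + 12 + 144)/13 + (105*(-1/9))*(-9) = (1/13)*(311/2) - 35/3*(-9) = 311/26 + 105 = 3041/26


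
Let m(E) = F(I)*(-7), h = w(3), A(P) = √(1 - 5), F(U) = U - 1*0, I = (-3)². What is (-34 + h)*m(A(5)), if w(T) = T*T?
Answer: 1575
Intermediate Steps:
I = 9
w(T) = T²
F(U) = U (F(U) = U + 0 = U)
A(P) = 2*I (A(P) = √(-4) = 2*I)
h = 9 (h = 3² = 9)
m(E) = -63 (m(E) = 9*(-7) = -63)
(-34 + h)*m(A(5)) = (-34 + 9)*(-63) = -25*(-63) = 1575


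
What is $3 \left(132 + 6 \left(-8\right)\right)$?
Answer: $252$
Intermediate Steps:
$3 \left(132 + 6 \left(-8\right)\right) = 3 \left(132 - 48\right) = 3 \cdot 84 = 252$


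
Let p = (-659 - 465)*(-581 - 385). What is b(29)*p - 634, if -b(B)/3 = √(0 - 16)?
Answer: -634 - 13029408*I ≈ -634.0 - 1.3029e+7*I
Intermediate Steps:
p = 1085784 (p = -1124*(-966) = 1085784)
b(B) = -12*I (b(B) = -3*√(0 - 16) = -12*I)
b(29)*p - 634 = -12*I*1085784 - 634 = -13029408*I - 634 = -634 - 13029408*I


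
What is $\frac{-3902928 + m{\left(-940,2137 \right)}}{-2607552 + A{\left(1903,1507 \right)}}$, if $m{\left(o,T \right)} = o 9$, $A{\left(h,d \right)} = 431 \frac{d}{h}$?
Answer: $\frac{676670124}{451047449} \approx 1.5002$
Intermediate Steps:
$A{\left(h,d \right)} = \frac{431 d}{h}$
$m{\left(o,T \right)} = 9 o$
$\frac{-3902928 + m{\left(-940,2137 \right)}}{-2607552 + A{\left(1903,1507 \right)}} = \frac{-3902928 + 9 \left(-940\right)}{-2607552 + 431 \cdot 1507 \cdot \frac{1}{1903}} = \frac{-3902928 - 8460}{-2607552 + 431 \cdot 1507 \cdot \frac{1}{1903}} = - \frac{3911388}{-2607552 + \frac{59047}{173}} = - \frac{3911388}{- \frac{451047449}{173}} = \left(-3911388\right) \left(- \frac{173}{451047449}\right) = \frac{676670124}{451047449}$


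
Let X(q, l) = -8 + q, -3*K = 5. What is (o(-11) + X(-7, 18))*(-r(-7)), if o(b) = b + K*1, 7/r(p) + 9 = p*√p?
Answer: -1743/424 + 4067*I*√7/1272 ≈ -4.1108 + 8.4593*I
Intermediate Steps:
K = -5/3 (K = -⅓*5 = -5/3 ≈ -1.6667)
r(p) = 7/(-9 + p^(3/2)) (r(p) = 7/(-9 + p*√p) = 7/(-9 + p^(3/2)))
o(b) = -5/3 + b (o(b) = b - 5/3*1 = b - 5/3 = -5/3 + b)
(o(-11) + X(-7, 18))*(-r(-7)) = ((-5/3 - 11) + (-8 - 7))*(-7/(-9 + (-7)^(3/2))) = (-38/3 - 15)*(-7/(-9 - 7*I*√7)) = -(-581)/(3*(-9 - 7*I*√7)) = 581/(3*(-9 - 7*I*√7))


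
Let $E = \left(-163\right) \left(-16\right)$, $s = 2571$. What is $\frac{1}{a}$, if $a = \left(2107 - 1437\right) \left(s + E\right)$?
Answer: $\frac{1}{3469930} \approx 2.8819 \cdot 10^{-7}$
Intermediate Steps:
$E = 2608$
$a = 3469930$ ($a = \left(2107 - 1437\right) \left(2571 + 2608\right) = 670 \cdot 5179 = 3469930$)
$\frac{1}{a} = \frac{1}{3469930}$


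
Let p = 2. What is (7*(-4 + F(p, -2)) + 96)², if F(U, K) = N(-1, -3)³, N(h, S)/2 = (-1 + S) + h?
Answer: 48052624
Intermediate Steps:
N(h, S) = -2 + 2*S + 2*h (N(h, S) = 2*((-1 + S) + h) = 2*(-1 + S + h) = -2 + 2*S + 2*h)
F(U, K) = -1000 (F(U, K) = (-2 + 2*(-3) + 2*(-1))³ = (-2 - 6 - 2)³ = (-10)³ = -1000)
(7*(-4 + F(p, -2)) + 96)² = (7*(-4 - 1000) + 96)² = (7*(-1004) + 96)² = (-7028 + 96)² = (-6932)² = 48052624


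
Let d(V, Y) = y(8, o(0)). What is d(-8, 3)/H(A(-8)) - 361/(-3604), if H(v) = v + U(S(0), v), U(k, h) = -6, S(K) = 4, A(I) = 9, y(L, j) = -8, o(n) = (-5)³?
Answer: -27749/10812 ≈ -2.5665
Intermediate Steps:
o(n) = -125
d(V, Y) = -8
H(v) = -6 + v (H(v) = v - 6 = -6 + v)
d(-8, 3)/H(A(-8)) - 361/(-3604) = -8/(-6 + 9) - 361/(-3604) = -8/3 - 361*(-1/3604) = -8*⅓ + 361/3604 = -8/3 + 361/3604 = -27749/10812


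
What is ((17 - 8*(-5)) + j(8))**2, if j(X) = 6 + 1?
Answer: 4096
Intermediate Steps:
j(X) = 7
((17 - 8*(-5)) + j(8))**2 = ((17 - 8*(-5)) + 7)**2 = ((17 - 1*(-40)) + 7)**2 = ((17 + 40) + 7)**2 = (57 + 7)**2 = 64**2 = 4096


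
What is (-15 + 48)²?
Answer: 1089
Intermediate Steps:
(-15 + 48)² = 33² = 1089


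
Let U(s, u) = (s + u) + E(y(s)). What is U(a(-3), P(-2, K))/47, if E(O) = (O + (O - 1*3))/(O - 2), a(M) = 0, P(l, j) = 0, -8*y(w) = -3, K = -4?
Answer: 18/611 ≈ 0.029460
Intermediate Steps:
y(w) = 3/8 (y(w) = -⅛*(-3) = 3/8)
E(O) = (-3 + 2*O)/(-2 + O) (E(O) = (O + (O - 3))/(-2 + O) = (O + (-3 + O))/(-2 + O) = (-3 + 2*O)/(-2 + O))
U(s, u) = 18/13 + s + u (U(s, u) = (s + u) + (-3 + 2*(3/8))/(-2 + 3/8) = (s + u) + (-3 + ¾)/(-13/8) = (s + u) - 8/13*(-9/4) = (s + u) + 18/13 = 18/13 + s + u)
U(a(-3), P(-2, K))/47 = (18/13 + 0 + 0)/47 = (18/13)*(1/47) = 18/611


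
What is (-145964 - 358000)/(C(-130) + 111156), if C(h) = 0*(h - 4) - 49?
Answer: -503964/111107 ≈ -4.5358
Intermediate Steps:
C(h) = -49 (C(h) = 0*(-4 + h) - 49 = 0 - 49 = -49)
(-145964 - 358000)/(C(-130) + 111156) = (-145964 - 358000)/(-49 + 111156) = -503964/111107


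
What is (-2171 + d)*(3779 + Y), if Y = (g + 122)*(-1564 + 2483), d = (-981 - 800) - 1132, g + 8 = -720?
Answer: 2812138340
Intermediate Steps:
g = -728 (g = -8 - 720 = -728)
d = -2913 (d = -1781 - 1132 = -2913)
Y = -556914 (Y = (-728 + 122)*(-1564 + 2483) = -606*919 = -556914)
(-2171 + d)*(3779 + Y) = (-2171 - 2913)*(3779 - 556914) = -5084*(-553135) = 2812138340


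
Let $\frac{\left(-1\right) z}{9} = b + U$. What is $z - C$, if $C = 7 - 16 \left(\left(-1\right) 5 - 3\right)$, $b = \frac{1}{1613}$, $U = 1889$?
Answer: $- \frac{27640377}{1613} \approx -17136.0$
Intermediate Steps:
$b = \frac{1}{1613} \approx 0.00061996$
$z = - \frac{27422622}{1613}$ ($z = - 9 \left(\frac{1}{1613} + 1889\right) = \left(-9\right) \frac{3046958}{1613} = - \frac{27422622}{1613} \approx -17001.0$)
$C = 135$ ($C = 7 - 16 \left(-5 - 3\right) = 7 - -128 = 7 + 128 = 135$)
$z - C = - \frac{27422622}{1613} - 135 = - \frac{27640377}{1613}$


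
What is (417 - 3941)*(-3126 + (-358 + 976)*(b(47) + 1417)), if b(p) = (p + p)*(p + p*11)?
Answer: -118534913232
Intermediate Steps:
b(p) = 24*p**2 (b(p) = (2*p)*(p + 11*p) = (2*p)*(12*p) = 24*p**2)
(417 - 3941)*(-3126 + (-358 + 976)*(b(47) + 1417)) = (417 - 3941)*(-3126 + (-358 + 976)*(24*47**2 + 1417)) = -3524*(-3126 + 618*(24*2209 + 1417)) = -3524*(-3126 + 618*(53016 + 1417)) = -3524*(-3126 + 618*54433) = -3524*(-3126 + 33639594) = -3524*33636468 = -118534913232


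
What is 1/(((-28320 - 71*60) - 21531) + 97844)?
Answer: 1/43733 ≈ 2.2866e-5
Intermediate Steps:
1/(((-28320 - 71*60) - 21531) + 97844) = 1/(((-28320 - 4260) - 21531) + 97844) = 1/((-32580 - 21531) + 97844) = 1/(-54111 + 97844) = 1/43733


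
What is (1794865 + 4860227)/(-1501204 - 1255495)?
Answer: -6655092/2756699 ≈ -2.4142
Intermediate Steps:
(1794865 + 4860227)/(-1501204 - 1255495) = 6655092/(-2756699) = 6655092*(-1/2756699) = -6655092/2756699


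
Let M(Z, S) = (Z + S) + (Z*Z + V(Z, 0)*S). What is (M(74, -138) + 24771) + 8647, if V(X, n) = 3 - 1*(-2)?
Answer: 38140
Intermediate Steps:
V(X, n) = 5 (V(X, n) = 3 + 2 = 5)
M(Z, S) = Z + Z² + 6*S (M(Z, S) = (Z + S) + (Z*Z + 5*S) = (S + Z) + (Z² + 5*S) = Z + Z² + 6*S)
(M(74, -138) + 24771) + 8647 = ((74 + 74² + 6*(-138)) + 24771) + 8647 = ((74 + 5476 - 828) + 24771) + 8647 = (4722 + 24771) + 8647 = 29493 + 8647 = 38140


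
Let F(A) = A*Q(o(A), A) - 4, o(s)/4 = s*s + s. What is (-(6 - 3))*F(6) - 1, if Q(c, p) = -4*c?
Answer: 12107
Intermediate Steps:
o(s) = 4*s + 4*s**2 (o(s) = 4*(s*s + s) = 4*(s**2 + s) = 4*(s + s**2) = 4*s + 4*s**2)
F(A) = -4 - 16*A**2*(1 + A) (F(A) = A*(-16*A*(1 + A)) - 4 = -16*A**2*(1 + A) - 4 = -4 - 16*A**2*(1 + A))
(-(6 - 3))*F(6) - 1 = (-(6 - 3))*(-4 + 16*6**2*(-1 - 1*6)) - 1 = (-1*3)*(-4 + 16*36*(-1 - 6)) - 1 = -3*(-4 + 16*36*(-7)) - 1 = -3*(-4 - 4032) - 1 = -3*(-4036) - 1 = 12108 - 1 = 12107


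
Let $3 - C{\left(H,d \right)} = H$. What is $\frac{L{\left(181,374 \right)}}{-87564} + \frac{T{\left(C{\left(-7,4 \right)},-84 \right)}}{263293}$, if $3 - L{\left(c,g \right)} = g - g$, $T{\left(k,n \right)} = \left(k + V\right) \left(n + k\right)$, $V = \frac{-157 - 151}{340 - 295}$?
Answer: $- \frac{318555689}{345824823780} \approx -0.00092115$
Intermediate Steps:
$C{\left(H,d \right)} = 3 - H$
$V = - \frac{308}{45} \approx -6.8444$
$T{\left(k,n \right)} = \left(- \frac{308}{45} + k\right) \left(k + n\right)$ ($T{\left(k,n \right)} = \left(k - \frac{308}{45}\right) \left(n + k\right) = \left(- \frac{308}{45} + k\right) \left(k + n\right)$)
$L{\left(c,g \right)} = 3$ ($L{\left(c,g \right)} = 3 - \left(g - g\right) = 3 - 0 = 3 + 0 = 3$)
$\frac{L{\left(181,374 \right)}}{-87564} + \frac{T{\left(C{\left(-7,4 \right)},-84 \right)}}{263293} = \frac{3}{-87564} + \frac{\left(3 - -7\right)^{2} - \frac{308 \left(3 - -7\right)}{45} - - \frac{8624}{15} + \left(3 - -7\right) \left(-84\right)}{263293} = 3 \left(- \frac{1}{87564}\right) + \left(\left(3 + 7\right)^{2} - \frac{308 \left(3 + 7\right)}{45} + \frac{8624}{15} + \left(3 + 7\right) \left(-84\right)\right) \frac{1}{263293} = - \frac{1}{29188} + \left(10^{2} - \frac{616}{9} + \frac{8624}{15} + 10 \left(-84\right)\right) \frac{1}{263293} = - \frac{1}{29188} + \left(100 - \frac{616}{9} + \frac{8624}{15} - 840\right) \frac{1}{263293} = - \frac{1}{29188} - \frac{10508}{11848185} = - \frac{318555689}{345824823780}$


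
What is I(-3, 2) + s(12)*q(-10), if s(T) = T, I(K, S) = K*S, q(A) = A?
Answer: -126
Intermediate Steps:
I(-3, 2) + s(12)*q(-10) = -3*2 + 12*(-10) = -6 - 120 = -126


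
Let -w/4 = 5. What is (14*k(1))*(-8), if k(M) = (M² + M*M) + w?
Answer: 2016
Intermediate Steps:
w = -20 (w = -4*5 = -20)
k(M) = -20 + 2*M² (k(M) = (M² + M*M) - 20 = (M² + M²) - 20 = 2*M² - 20 = -20 + 2*M²)
(14*k(1))*(-8) = (14*(-20 + 2*1²))*(-8) = (14*(-20 + 2*1))*(-8) = (14*(-20 + 2))*(-8) = (14*(-18))*(-8) = -252*(-8) = 2016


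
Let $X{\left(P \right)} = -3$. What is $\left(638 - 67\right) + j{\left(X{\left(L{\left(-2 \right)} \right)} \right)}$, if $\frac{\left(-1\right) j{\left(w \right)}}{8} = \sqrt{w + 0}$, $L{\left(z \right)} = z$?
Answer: $571 - 8 i \sqrt{3} \approx 571.0 - 13.856 i$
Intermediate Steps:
$j{\left(w \right)} = - 8 \sqrt{w}$ ($j{\left(w \right)} = - 8 \sqrt{w + 0} = - 8 \sqrt{w}$)
$\left(638 - 67\right) + j{\left(X{\left(L{\left(-2 \right)} \right)} \right)} = \left(638 - 67\right) - 8 \sqrt{-3} = 571 - 8 i \sqrt{3}$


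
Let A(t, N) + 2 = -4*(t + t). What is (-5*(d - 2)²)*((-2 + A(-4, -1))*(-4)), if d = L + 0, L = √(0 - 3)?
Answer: 560 - 2240*I*√3 ≈ 560.0 - 3879.8*I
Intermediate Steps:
L = I*√3 (L = √(-3) = I*√3 ≈ 1.732*I)
d = I*√3 (d = I*√3 + 0 = I*√3 ≈ 1.732*I)
A(t, N) = -2 - 8*t (A(t, N) = -2 - 4*(t + t) = -2 - 8*t)
(-5*(d - 2)²)*((-2 + A(-4, -1))*(-4)) = (-5*(I*√3 - 2)²)*((-2 + (-2 - 8*(-4)))*(-4)) = (-5*(-2 + I*√3)²)*((-2 + (-2 + 32))*(-4)) = (-5*(-2 + I*√3)²)*((-2 + 30)*(-4)) = (-5*(-2 + I*√3)²)*(28*(-4)) = -5*(-2 + I*√3)²*(-112) = 560*(-2 + I*√3)²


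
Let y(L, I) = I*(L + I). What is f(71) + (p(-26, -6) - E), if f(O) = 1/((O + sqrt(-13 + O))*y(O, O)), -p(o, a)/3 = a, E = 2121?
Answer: -1488053357/707586 - sqrt(58)/50238606 ≈ -2103.0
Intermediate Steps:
p(o, a) = -3*a
y(L, I) = I*(I + L)
f(O) = 1/(2*O**2*(O + sqrt(-13 + O))) (f(O) = 1/((O + sqrt(-13 + O))*((O*(O + O)))) = 1/((O + sqrt(-13 + O))*((O*(2*O)))) = 1/((O + sqrt(-13 + O))*((2*O**2))) = (1/(2*O**2))/(O + sqrt(-13 + O)) = 1/(2*O**2*(O + sqrt(-13 + O))))
f(71) + (p(-26, -6) - E) = (1/2)/(71**2*(71 + sqrt(-13 + 71))) + (-3*(-6) - 1*2121) = (1/2)*(1/5041)/(71 + sqrt(58)) + (18 - 2121) = 1/(10082*(71 + sqrt(58))) - 2103 = -2103 + 1/(10082*(71 + sqrt(58)))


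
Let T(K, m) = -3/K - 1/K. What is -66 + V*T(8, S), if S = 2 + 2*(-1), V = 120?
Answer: -126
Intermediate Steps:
S = 0 (S = 2 - 2 = 0)
T(K, m) = -4/K
-66 + V*T(8, S) = -66 + 120*(-4/8) = -66 + 120*(-4*⅛) = -66 + 120*(-½) = -66 - 60 = -126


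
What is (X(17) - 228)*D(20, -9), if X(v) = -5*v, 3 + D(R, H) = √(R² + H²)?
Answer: 939 - 313*√481 ≈ -5925.6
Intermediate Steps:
D(R, H) = -3 + √(H² + R²) (D(R, H) = -3 + √(R² + H²) = -3 + √(H² + R²))
(X(17) - 228)*D(20, -9) = (-5*17 - 228)*(-3 + √((-9)² + 20²)) = (-85 - 228)*(-3 + √(81 + 400)) = -313*(-3 + √481) = 939 - 313*√481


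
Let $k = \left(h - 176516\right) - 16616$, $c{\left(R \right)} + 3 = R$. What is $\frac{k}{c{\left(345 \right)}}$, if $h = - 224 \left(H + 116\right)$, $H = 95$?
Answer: $- \frac{40066}{57} \approx -702.91$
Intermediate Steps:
$c{\left(R \right)} = -3 + R$
$h = -47264$ ($h = - 224 \left(95 + 116\right) = \left(-224\right) 211 = -47264$)
$k = -240396$ ($k = \left(-47264 - 176516\right) - 16616 = -223780 - 16616 = -240396$)
$\frac{k}{c{\left(345 \right)}} = - \frac{240396}{-3 + 345} = - \frac{240396}{342} = \left(-240396\right) \frac{1}{342} = - \frac{40066}{57}$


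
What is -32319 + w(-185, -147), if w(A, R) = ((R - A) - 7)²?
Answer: -31358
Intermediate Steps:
w(A, R) = (-7 + R - A)²
-32319 + w(-185, -147) = -32319 + (7 - 185 - 1*(-147))² = -32319 + (7 - 185 + 147)² = -32319 + (-31)² = -32319 + 961 = -31358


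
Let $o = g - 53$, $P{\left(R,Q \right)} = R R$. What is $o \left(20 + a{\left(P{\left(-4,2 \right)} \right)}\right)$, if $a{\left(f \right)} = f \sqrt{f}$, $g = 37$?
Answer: $-1344$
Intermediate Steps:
$P{\left(R,Q \right)} = R^{2}$
$a{\left(f \right)} = f^{\frac{3}{2}}$
$o = -16$ ($o = 37 - 53 = -16$)
$o \left(20 + a{\left(P{\left(-4,2 \right)} \right)}\right) = - 16 \left(20 + \left(\left(-4\right)^{2}\right)^{\frac{3}{2}}\right) = - 16 \left(20 + 16^{\frac{3}{2}}\right) = - 16 \left(20 + 64\right) = \left(-16\right) 84 = -1344$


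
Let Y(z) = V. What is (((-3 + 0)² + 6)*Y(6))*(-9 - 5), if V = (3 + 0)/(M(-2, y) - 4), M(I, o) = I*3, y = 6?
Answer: 63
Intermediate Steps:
M(I, o) = 3*I
V = -3/10 (V = (3 + 0)/(3*(-2) - 4) = 3/(-6 - 4) = 3/(-10) = 3*(-⅒) = -3/10 ≈ -0.30000)
Y(z) = -3/10
(((-3 + 0)² + 6)*Y(6))*(-9 - 5) = (((-3 + 0)² + 6)*(-3/10))*(-9 - 5) = (((-3)² + 6)*(-3/10))*(-14) = ((9 + 6)*(-3/10))*(-14) = (15*(-3/10))*(-14) = -9/2*(-14) = 63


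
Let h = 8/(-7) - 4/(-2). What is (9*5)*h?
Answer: 270/7 ≈ 38.571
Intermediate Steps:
h = 6/7 (h = 8*(-⅐) - 4*(-½) = -8/7 + 2 = 6/7 ≈ 0.85714)
(9*5)*h = (9*5)*(6/7) = 45*(6/7) = 270/7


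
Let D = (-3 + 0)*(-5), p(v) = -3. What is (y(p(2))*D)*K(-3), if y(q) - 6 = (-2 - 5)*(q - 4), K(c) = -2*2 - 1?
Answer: -4125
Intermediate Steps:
K(c) = -5 (K(c) = -4 - 1 = -5)
y(q) = 34 - 7*q (y(q) = 6 + (-2 - 5)*(q - 4) = 6 - 7*(-4 + q) = 6 + (28 - 7*q) = 34 - 7*q)
D = 15 (D = -3*(-5) = 15)
(y(p(2))*D)*K(-3) = ((34 - 7*(-3))*15)*(-5) = ((34 + 21)*15)*(-5) = (55*15)*(-5) = 825*(-5) = -4125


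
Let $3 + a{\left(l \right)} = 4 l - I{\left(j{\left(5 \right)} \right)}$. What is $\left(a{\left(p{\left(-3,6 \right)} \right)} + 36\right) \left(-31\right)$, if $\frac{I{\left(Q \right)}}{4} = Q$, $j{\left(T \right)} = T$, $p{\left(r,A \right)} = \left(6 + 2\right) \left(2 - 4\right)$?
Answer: $1581$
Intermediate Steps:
$p{\left(r,A \right)} = -16$ ($p{\left(r,A \right)} = 8 \left(-2\right) = -16$)
$I{\left(Q \right)} = 4 Q$
$a{\left(l \right)} = -23 + 4 l$ ($a{\left(l \right)} = -3 + \left(4 l - 4 \cdot 5\right) = -3 + \left(4 l - 20\right) = -3 + \left(-20 + 4 l\right) = -23 + 4 l$)
$\left(a{\left(p{\left(-3,6 \right)} \right)} + 36\right) \left(-31\right) = \left(\left(-23 + 4 \left(-16\right)\right) + 36\right) \left(-31\right) = \left(\left(-23 - 64\right) + 36\right) \left(-31\right) = \left(-87 + 36\right) \left(-31\right) = \left(-51\right) \left(-31\right) = 1581$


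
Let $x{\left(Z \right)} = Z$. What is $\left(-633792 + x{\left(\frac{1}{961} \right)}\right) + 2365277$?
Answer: $\frac{1663957086}{961} \approx 1.7315 \cdot 10^{6}$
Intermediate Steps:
$\left(-633792 + x{\left(\frac{1}{961} \right)}\right) + 2365277 = \left(-633792 + \frac{1}{961}\right) + 2365277 = - \frac{609074111}{961} + 2365277 = \frac{1663957086}{961}$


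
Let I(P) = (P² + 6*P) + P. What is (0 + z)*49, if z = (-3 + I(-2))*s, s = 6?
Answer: -3822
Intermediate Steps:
I(P) = P² + 7*P
z = -78 (z = (-3 - 2*(7 - 2))*6 = (-3 - 2*5)*6 = (-3 - 10)*6 = -13*6 = -78)
(0 + z)*49 = (0 - 78)*49 = -78*49 = -3822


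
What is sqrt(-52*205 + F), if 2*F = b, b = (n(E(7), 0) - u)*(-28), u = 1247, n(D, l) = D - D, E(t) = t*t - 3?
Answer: sqrt(6798) ≈ 82.450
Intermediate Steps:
E(t) = -3 + t**2 (E(t) = t**2 - 3 = -3 + t**2)
n(D, l) = 0
b = 34916 (b = (0 - 1*1247)*(-28) = (0 - 1247)*(-28) = -1247*(-28) = 34916)
F = 17458 (F = (1/2)*34916 = 17458)
sqrt(-52*205 + F) = sqrt(-52*205 + 17458) = sqrt(-10660 + 17458) = sqrt(6798)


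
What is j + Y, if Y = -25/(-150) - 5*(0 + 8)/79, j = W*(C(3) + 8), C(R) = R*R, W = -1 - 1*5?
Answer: -48509/474 ≈ -102.34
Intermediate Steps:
W = -6 (W = -1 - 5 = -6)
C(R) = R**2
j = -102 (j = -6*(3**2 + 8) = -6*(9 + 8) = -6*17 = -102)
Y = -161/474 (Y = -25*(-1/150) - 5*8*(1/79) = 1/6 - 40*1/79 = 1/6 - 40/79 = -161/474 ≈ -0.33966)
j + Y = -102 - 161/474 = -48509/474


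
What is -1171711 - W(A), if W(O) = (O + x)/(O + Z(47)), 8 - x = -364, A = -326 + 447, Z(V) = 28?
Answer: -174585432/149 ≈ -1.1717e+6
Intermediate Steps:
A = 121
x = 372 (x = 8 - 1*(-364) = 8 + 364 = 372)
W(O) = (372 + O)/(28 + O) (W(O) = (O + 372)/(O + 28) = (372 + O)/(28 + O))
-1171711 - W(A) = -1171711 - (372 + 121)/(28 + 121) = -1171711 - 493/149 = -174585432/149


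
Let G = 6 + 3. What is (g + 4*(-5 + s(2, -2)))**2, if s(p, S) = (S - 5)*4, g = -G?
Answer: 19881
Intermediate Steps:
G = 9
g = -9 (g = -1*9 = -9)
s(p, S) = -20 + 4*S (s(p, S) = (-5 + S)*4 = -20 + 4*S)
(g + 4*(-5 + s(2, -2)))**2 = (-9 + 4*(-5 + (-20 + 4*(-2))))**2 = (-9 + 4*(-5 + (-20 - 8)))**2 = (-9 + 4*(-5 - 28))**2 = (-9 + 4*(-33))**2 = (-9 - 132)**2 = (-141)**2 = 19881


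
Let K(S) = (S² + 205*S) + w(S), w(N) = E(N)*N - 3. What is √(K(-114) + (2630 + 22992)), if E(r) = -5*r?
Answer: 7*I*√1015 ≈ 223.01*I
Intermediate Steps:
w(N) = -3 - 5*N² (w(N) = (-5*N)*N - 3 = -5*N² - 3 = -3 - 5*N²)
K(S) = -3 - 4*S² + 205*S (K(S) = (S² + 205*S) + (-3 - 5*S²) = -3 - 4*S² + 205*S)
√(K(-114) + (2630 + 22992)) = √((-3 - 4*(-114)² + 205*(-114)) + (2630 + 22992)) = √((-3 - 4*12996 - 23370) + 25622) = √((-3 - 51984 - 23370) + 25622) = √(-75357 + 25622) = √(-49735) = 7*I*√1015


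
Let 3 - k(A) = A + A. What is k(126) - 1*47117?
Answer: -47366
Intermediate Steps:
k(A) = 3 - 2*A (k(A) = 3 - (A + A) = 3 - 2*A)
k(126) - 1*47117 = (3 - 2*126) - 1*47117 = (3 - 252) - 47117 = -249 - 47117 = -47366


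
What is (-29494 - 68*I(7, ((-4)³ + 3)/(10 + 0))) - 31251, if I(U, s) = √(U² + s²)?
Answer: -60745 - 34*√8621/5 ≈ -61376.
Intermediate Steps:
(-29494 - 68*I(7, ((-4)³ + 3)/(10 + 0))) - 31251 = (-29494 - 68*√(7² + (((-4)³ + 3)/(10 + 0))²)) - 31251 = (-29494 - 68*√(49 + ((-64 + 3)/10)²)) - 31251 = (-29494 - 68*√(49 + (-61*⅒)²)) - 31251 = (-29494 - 68*√(49 + (-61/10)²)) - 31251 = (-29494 - 68*√(49 + 3721/100)) - 31251 = (-29494 - 34*√8621/5) - 31251 = -60745 - 34*√8621/5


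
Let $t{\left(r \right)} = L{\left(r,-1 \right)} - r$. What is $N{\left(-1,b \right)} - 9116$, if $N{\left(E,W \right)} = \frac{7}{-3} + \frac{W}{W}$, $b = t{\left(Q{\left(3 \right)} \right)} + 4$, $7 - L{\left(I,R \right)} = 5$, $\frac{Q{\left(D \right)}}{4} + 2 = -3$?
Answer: $- \frac{27352}{3} \approx -9117.3$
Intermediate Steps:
$Q{\left(D \right)} = -20$ ($Q{\left(D \right)} = -8 + 4 \left(-3\right) = -8 - 12 = -20$)
$L{\left(I,R \right)} = 2$ ($L{\left(I,R \right)} = 7 - 5 = 2$)
$t{\left(r \right)} = 2 - r$
$b = 26$ ($b = \left(2 - -20\right) + 4 = \left(2 + 20\right) + 4 = 22 + 4 = 26$)
$N{\left(E,W \right)} = - \frac{4}{3}$ ($N{\left(E,W \right)} = 7 \left(- \frac{1}{3}\right) + 1 = - \frac{7}{3} + 1 = - \frac{4}{3}$)
$N{\left(-1,b \right)} - 9116 = - \frac{4}{3} - 9116 = - \frac{27352}{3}$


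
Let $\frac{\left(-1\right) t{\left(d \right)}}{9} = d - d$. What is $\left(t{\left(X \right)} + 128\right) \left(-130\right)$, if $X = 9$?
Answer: $-16640$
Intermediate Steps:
$t{\left(d \right)} = 0$ ($t{\left(d \right)} = - 9 \left(d - d\right) = \left(-9\right) 0 = 0$)
$\left(t{\left(X \right)} + 128\right) \left(-130\right) = \left(0 + 128\right) \left(-130\right) = 128 \left(-130\right) = -16640$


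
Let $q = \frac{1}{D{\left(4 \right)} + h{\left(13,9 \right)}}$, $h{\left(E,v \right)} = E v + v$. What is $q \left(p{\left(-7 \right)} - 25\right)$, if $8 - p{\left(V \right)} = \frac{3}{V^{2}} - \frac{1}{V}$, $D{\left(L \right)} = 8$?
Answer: $- \frac{843}{6566} \approx -0.12839$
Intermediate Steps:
$h{\left(E,v \right)} = v + E v$
$p{\left(V \right)} = 8 + \frac{1}{V} - \frac{3}{V^{2}}$ ($p{\left(V \right)} = 8 - \left(\frac{3}{V^{2}} - \frac{1}{V}\right) = 8 - \left(- \frac{1}{V} + \frac{3}{V^{2}}\right) = 8 + \left(\frac{1}{V} - \frac{3}{V^{2}}\right) = 8 + \frac{1}{V} - \frac{3}{V^{2}}$)
$q = \frac{1}{134}$ ($q = \frac{1}{8 + 9 \left(1 + 13\right)} = \frac{1}{8 + 9 \cdot 14} = \frac{1}{8 + 126} = \frac{1}{134} \approx 0.0074627$)
$q \left(p{\left(-7 \right)} - 25\right) = \frac{\left(8 + \frac{1}{-7} - \frac{3}{49}\right) - 25}{134} = \frac{\left(8 - \frac{1}{7} - \frac{3}{49}\right) - 25}{134} = \frac{\frac{382}{49} - 25}{134} = \frac{1}{134} \left(- \frac{843}{49}\right) = - \frac{843}{6566}$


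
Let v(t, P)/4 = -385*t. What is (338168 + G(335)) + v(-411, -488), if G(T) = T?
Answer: 971443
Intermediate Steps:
v(t, P) = -1540*t (v(t, P) = 4*(-385*t) = -1540*t)
(338168 + G(335)) + v(-411, -488) = (338168 + 335) - 1540*(-411) = 338503 + 632940 = 971443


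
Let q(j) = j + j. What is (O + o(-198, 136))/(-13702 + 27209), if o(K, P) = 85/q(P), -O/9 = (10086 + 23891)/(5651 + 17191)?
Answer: -265471/274246128 ≈ -0.00096800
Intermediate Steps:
O = -33977/2538 (O = -9*(10086 + 23891)/(5651 + 17191) = -305793/22842 = -9*33977/22842 = -33977/2538 ≈ -13.387)
q(j) = 2*j
o(K, P) = 85/(2*P) (o(K, P) = 85/((2*P)) = 85*(1/(2*P)) = 85/(2*P))
(O + o(-198, 136))/(-13702 + 27209) = (-33977/2538 + (85/2)/136)/(-13702 + 27209) = (-33977/2538 + (85/2)*(1/136))/13507 = (-33977/2538 + 5/16)*(1/13507) = -265471/20304*1/13507 = -265471/274246128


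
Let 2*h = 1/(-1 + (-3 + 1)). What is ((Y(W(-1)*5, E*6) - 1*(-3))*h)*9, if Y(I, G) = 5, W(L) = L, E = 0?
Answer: -12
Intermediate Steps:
h = -1/6 (h = 1/(2*(-1 + (-3 + 1))) = 1/(2*(-1 - 2)) = (1/2)/(-3) = (1/2)*(-1/3) = -1/6 ≈ -0.16667)
((Y(W(-1)*5, E*6) - 1*(-3))*h)*9 = ((5 - 1*(-3))*(-1/6))*9 = ((5 + 3)*(-1/6))*9 = (8*(-1/6))*9 = -4/3*9 = -12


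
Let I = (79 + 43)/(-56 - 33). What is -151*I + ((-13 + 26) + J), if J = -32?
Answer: 16731/89 ≈ 187.99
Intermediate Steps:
I = -122/89 (I = 122/(-89) = 122*(-1/89) = -122/89 ≈ -1.3708)
-151*I + ((-13 + 26) + J) = -151*(-122/89) + ((-13 + 26) - 32) = 18422/89 + (13 - 32) = 18422/89 - 19 = 16731/89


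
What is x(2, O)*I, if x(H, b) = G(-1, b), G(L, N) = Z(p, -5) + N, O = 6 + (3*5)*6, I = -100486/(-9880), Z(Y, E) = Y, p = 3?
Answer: 4974057/4940 ≈ 1006.9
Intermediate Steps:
I = 50243/4940 (I = -100486*(-1/9880) = 50243/4940 ≈ 10.171)
O = 96 (O = 6 + 15*6 = 6 + 90 = 96)
G(L, N) = 3 + N
x(H, b) = 3 + b
x(2, O)*I = (3 + 96)*(50243/4940) = 99*(50243/4940) = 4974057/4940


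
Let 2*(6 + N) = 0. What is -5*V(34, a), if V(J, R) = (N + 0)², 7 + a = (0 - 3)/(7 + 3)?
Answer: -180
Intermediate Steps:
a = -73/10 (a = -7 + (0 - 3)/(7 + 3) = -7 - 3/10 = -73/10 ≈ -7.3000)
N = -6 (N = -6 + (½)*0 = -6 + 0 = -6)
V(J, R) = 36 (V(J, R) = (-6 + 0)² = (-6)² = 36)
-5*V(34, a) = -5*36 = -180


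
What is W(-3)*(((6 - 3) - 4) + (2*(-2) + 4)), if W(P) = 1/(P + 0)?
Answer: 1/3 ≈ 0.33333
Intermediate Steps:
W(P) = 1/P
W(-3)*(((6 - 3) - 4) + (2*(-2) + 4)) = (((6 - 3) - 4) + (2*(-2) + 4))/(-3) = -((3 - 4) + (-4 + 4))/3 = -(-1 + 0)/3 = -1/3*(-1) = 1/3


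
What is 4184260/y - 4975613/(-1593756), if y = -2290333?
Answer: 4727121168569/3650231960748 ≈ 1.2950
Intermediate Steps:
4184260/y - 4975613/(-1593756) = 4184260/(-2290333) - 4975613/(-1593756) = 4184260*(-1/2290333) - 4975613*(-1/1593756) = -4184260/2290333 + 4975613/1593756 = 4727121168569/3650231960748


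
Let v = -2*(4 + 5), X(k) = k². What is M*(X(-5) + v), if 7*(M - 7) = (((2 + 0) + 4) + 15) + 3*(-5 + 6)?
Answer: 73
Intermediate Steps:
M = 73/7 (M = 7 + ((((2 + 0) + 4) + 15) + 3*(-5 + 6))/7 = 7 + (((2 + 4) + 15) + 3*1)/7 = 7 + ((6 + 15) + 3)/7 = 7 + (21 + 3)/7 = 7 + (⅐)*24 = 7 + 24/7 = 73/7 ≈ 10.429)
v = -18 (v = -2*9 = -18)
M*(X(-5) + v) = 73*((-5)² - 18)/7 = 73*(25 - 18)/7 = (73/7)*7 = 73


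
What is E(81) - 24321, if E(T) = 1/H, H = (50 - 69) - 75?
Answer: -2286175/94 ≈ -24321.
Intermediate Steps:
H = -94 (H = -19 - 75 = -94)
E(T) = -1/94 (E(T) = 1/(-94) = -1/94)
E(81) - 24321 = -1/94 - 24321 = -2286175/94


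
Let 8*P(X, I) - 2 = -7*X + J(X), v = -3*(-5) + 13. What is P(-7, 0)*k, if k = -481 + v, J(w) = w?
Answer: -4983/2 ≈ -2491.5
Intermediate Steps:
v = 28 (v = 15 + 13 = 28)
P(X, I) = ¼ - 3*X/4 (P(X, I) = ¼ + (-7*X + X)/8 = ¼ + (-6*X)/8 = ¼ - 3*X/4)
k = -453 (k = -481 + 28 = -453)
P(-7, 0)*k = (¼ - ¾*(-7))*(-453) = (¼ + 21/4)*(-453) = (11/2)*(-453) = -4983/2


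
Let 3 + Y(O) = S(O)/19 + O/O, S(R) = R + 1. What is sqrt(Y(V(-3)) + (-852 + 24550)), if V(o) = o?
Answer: sqrt(8554218)/19 ≈ 153.93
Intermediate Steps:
S(R) = 1 + R
Y(O) = -37/19 + O/19 (Y(O) = -3 + ((1 + O)/19 + O/O) = -3 + ((1 + O)*(1/19) + 1) = -3 + ((1/19 + O/19) + 1) = -3 + (20/19 + O/19) = -37/19 + O/19)
sqrt(Y(V(-3)) + (-852 + 24550)) = sqrt((-37/19 + (1/19)*(-3)) + (-852 + 24550)) = sqrt((-37/19 - 3/19) + 23698) = sqrt(-40/19 + 23698) = sqrt(450222/19) = sqrt(8554218)/19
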